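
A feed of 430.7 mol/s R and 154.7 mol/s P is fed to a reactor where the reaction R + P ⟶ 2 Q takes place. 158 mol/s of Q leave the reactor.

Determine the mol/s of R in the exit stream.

352 mol/s

For Q: n = n₀ + 2ξ → 158 = 0 + 2ξ, giving ξ = 79 mol/s.
Outlet amounts (n = n₀ + ν ξ):
  R: 430.7 − 1(79) = 351.7
  P: 154.7 − 1(79) = 75.7
  Q: 0 + 2(79) = 158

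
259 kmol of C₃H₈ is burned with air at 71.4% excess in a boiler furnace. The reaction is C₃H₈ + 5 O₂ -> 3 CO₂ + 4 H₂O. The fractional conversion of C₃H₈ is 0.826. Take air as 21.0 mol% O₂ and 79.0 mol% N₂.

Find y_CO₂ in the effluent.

Stoichiometric O₂ = 5 × 259 = 1295 kmol; O₂ fed = 1295 × 1.714 = 2220 kmol.
N₂ fed = 2220 × 79/21 = 8350 kmol.
Fuel reacted = 0.826 × 259 → ξ = 213.9 kmol.
Outlet (n = n₀ + ν ξ):
  C₃H₈: 259 − 1(213.9) = 45.07
  O₂: 2220 − 5(213.9) = 1150
  N₂: 8350 (inert)
  CO₂: 0 + 3(213.9) = 641.8
  H₂O: 0 + 4(213.9) = 855.7
Total out = 11040 kmol; y_CO₂ = 641.8 / 11040 = 0.05812.

0.0581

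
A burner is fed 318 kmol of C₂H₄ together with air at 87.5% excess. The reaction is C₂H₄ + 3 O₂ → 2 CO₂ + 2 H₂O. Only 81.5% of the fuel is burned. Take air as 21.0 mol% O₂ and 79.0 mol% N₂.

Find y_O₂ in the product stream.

0.114

Stoichiometric O₂ = 3 × 318 = 954 kmol; O₂ fed = 954 × 1.875 = 1789 kmol.
N₂ fed = 1789 × 79/21 = 6729 kmol.
Fuel reacted = 0.815 × 318 → ξ = 259.2 kmol.
Outlet (n = n₀ + ν ξ):
  C₂H₄: 318 − 1(259.2) = 58.83
  O₂: 1789 − 3(259.2) = 1011
  N₂: 6729 (inert)
  CO₂: 0 + 2(259.2) = 518.3
  H₂O: 0 + 2(259.2) = 518.3
Total out = 8836 kmol; y_O₂ = 1011 / 8836 = 0.1144.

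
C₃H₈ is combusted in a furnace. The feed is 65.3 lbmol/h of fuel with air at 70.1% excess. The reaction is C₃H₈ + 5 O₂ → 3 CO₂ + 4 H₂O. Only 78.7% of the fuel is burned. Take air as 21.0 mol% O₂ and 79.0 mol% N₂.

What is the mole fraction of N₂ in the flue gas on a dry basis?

0.817

Stoichiometric O₂ = 5 × 65.3 = 326.5 lbmol/h; O₂ fed = 326.5 × 1.701 = 555.4 lbmol/h.
N₂ fed = 555.4 × 79/21 = 2089 lbmol/h.
Fuel reacted = 0.787 × 65.3 → ξ = 51.39 lbmol/h.
Outlet (n = n₀ + ν ξ):
  C₃H₈: 65.3 − 1(51.39) = 13.91
  O₂: 555.4 − 5(51.39) = 298.4
  N₂: 2089 (inert)
  CO₂: 0 + 3(51.39) = 154.2
  H₂O: 0 + 4(51.39) = 205.6
Dry total = 2556 lbmol/h; y_N₂ (dry) = 2089 / 2556 = 0.8175.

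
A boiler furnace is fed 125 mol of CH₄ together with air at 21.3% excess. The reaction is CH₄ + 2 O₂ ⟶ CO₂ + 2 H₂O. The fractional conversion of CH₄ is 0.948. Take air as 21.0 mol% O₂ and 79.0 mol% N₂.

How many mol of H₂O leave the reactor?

237 mol

Stoichiometric O₂ = 2 × 125 = 250 mol; O₂ fed = 250 × 1.213 = 303.2 mol.
N₂ fed = 303.2 × 79/21 = 1141 mol.
Fuel reacted = 0.948 × 125 → ξ = 118.5 mol.
Outlet (n = n₀ + ν ξ):
  CH₄: 125 − 1(118.5) = 6.5
  O₂: 303.2 − 2(118.5) = 66.25
  N₂: 1141 (inert)
  CO₂: 0 + 1(118.5) = 118.5
  H₂O: 0 + 2(118.5) = 237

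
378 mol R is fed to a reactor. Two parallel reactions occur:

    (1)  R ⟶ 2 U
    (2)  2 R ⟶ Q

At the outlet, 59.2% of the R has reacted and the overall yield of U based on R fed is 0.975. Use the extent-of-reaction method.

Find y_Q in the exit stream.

0.0364

Yield of U: 2ξ₁ / 378 = 0.975 → ξ₁ = 184.3 mol.
Conversion of R: 1ξ₁ + 2ξ₂ = 0.592 × 378 = 223.8 → ξ₂ = 19.75 mol.
Outlet amounts (n = n₀ + Σ ν·ξ):
  R: 378 − 1(184.3) − 2(19.75) = 154.2
  U: 0 + 2(184.3) = 368.6
  Q: 0 + 1(19.75) = 19.75
Total out = 542.5 mol; y_Q = 19.75 / 542.5 = 0.0364.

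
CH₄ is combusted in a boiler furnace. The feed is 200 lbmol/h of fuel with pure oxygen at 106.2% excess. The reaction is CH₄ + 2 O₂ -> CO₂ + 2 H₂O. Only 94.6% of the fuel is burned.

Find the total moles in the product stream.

1020 lbmol/h

Stoichiometric O₂ = 2 × 200 = 400 lbmol/h; O₂ fed = 400 × 2.062 = 824.8 lbmol/h.
Fuel reacted = 0.946 × 200 → ξ = 189.2 lbmol/h.
Outlet (n = n₀ + ν ξ):
  CH₄: 200 − 1(189.2) = 10.8
  O₂: 824.8 − 2(189.2) = 446.4
  CO₂: 0 + 1(189.2) = 189.2
  H₂O: 0 + 2(189.2) = 378.4
Total out = 10.8 + 446.4 + 189.2 + 378.4 = 1025 lbmol/h.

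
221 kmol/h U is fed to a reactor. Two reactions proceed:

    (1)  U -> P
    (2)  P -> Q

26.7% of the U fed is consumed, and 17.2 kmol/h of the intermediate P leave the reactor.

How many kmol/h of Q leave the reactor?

41.8 kmol/h

Conversion of U: U consumed = 1ξ₁ = 0.267 × 221 → ξ₁ = 59.01 kmol/h.
P balance: n_P = 0 + 1ξ₁ − 1ξ₂ = 17.2 → ξ₂ = (1·59.01 − 17.2)/1 = 41.81 kmol/h.
Outlet amounts (n = n₀ + Σ ν·ξ):
  U: 221 − 1(59.01) = 162
  P: 0 + 1(59.01) − 1(41.81) = 17.2
  Q: 0 + 1(41.81) = 41.81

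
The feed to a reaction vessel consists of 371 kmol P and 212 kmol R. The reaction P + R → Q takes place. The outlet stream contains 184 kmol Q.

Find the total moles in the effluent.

For Q: n = n₀ + 1ξ → 184 = 0 + 1ξ, giving ξ = 184 kmol.
Outlet amounts (n = n₀ + ν ξ):
  P: 371 − 1(184) = 187
  R: 212 − 1(184) = 28
  Q: 0 + 1(184) = 184
Total out = 187 + 28 + 184 = 399 kmol.

399 kmol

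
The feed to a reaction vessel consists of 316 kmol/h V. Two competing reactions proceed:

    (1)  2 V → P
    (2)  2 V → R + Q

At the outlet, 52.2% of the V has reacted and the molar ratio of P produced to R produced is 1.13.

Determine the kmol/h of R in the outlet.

38.7 kmol/h

Conversion of V: V consumed = 0.522 × 316 = 165 kmol/h = 2ξ₁ + 2ξ₂.
Selectivity: 1ξ₁ / (1ξ₂) = 1.13 → ξ₁ = 1.13 ξ₂.
Substitute: (2·1.13 + 2) ξ₂ = 165 → ξ₂ = 38.72 kmol/h, ξ₁ = 43.75 kmol/h.
Outlet amounts (n = n₀ + Σ ν·ξ):
  V: 316 − 2(43.75) − 2(38.72) = 151
  P: 0 + 1(43.75) = 43.75
  R: 0 + 1(38.72) = 38.72
  Q: 0 + 1(38.72) = 38.72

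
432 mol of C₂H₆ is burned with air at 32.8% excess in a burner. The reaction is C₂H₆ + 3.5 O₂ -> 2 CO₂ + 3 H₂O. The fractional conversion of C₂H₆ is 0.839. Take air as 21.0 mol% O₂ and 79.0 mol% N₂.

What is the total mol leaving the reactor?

10200 mol

Stoichiometric O₂ = 3.5 × 432 = 1512 mol; O₂ fed = 1512 × 1.328 = 2008 mol.
N₂ fed = 2008 × 79/21 = 7554 mol.
Fuel reacted = 0.839 × 432 → ξ = 362.4 mol.
Outlet (n = n₀ + ν ξ):
  C₂H₆: 432 − 1(362.4) = 69.55
  O₂: 2008 − 3.5(362.4) = 739.4
  N₂: 7554 (inert)
  CO₂: 0 + 2(362.4) = 724.9
  H₂O: 0 + 3(362.4) = 1087
Total out = 69.55 + 739.4 + 7554 + 724.9 + 1087 = 10170 mol.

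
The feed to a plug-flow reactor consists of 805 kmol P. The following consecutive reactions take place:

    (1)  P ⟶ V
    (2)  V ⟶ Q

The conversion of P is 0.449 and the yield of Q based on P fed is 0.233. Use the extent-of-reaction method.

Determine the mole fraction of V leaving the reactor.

0.216

Conversion of P: P consumed = 1ξ₁ = 0.449 × 805 → ξ₁ = 361.4 kmol.
Yield of Q: 1ξ₂ / 805 = 0.233 → ξ₂ = 187.6 kmol.
Outlet amounts (n = n₀ + Σ ν·ξ):
  P: 805 − 1(361.4) = 443.6
  V: 0 + 1(361.4) − 1(187.6) = 173.9
  Q: 0 + 1(187.6) = 187.6
Total out = 805 kmol; y_V = 173.9 / 805 = 0.216.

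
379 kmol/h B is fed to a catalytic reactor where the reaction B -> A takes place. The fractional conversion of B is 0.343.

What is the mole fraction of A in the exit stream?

0.343

B reacted = 0.343 × 379 = 130 kmol/h; ν_B = −1, so ξ = 130/1 = 130 kmol/h.
Outlet amounts (n = n₀ + ν ξ):
  B: 379 − 1(130) = 249
  A: 0 + 1(130) = 130
Total out = 379 kmol/h; y_A = 130 / 379 = 0.343.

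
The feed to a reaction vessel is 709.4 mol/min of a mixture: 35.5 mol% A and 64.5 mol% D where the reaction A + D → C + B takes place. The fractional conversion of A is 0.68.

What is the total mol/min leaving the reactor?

A reacted = 0.68 × 251.8 = 171.2 mol/min; ν_A = −1, so ξ = 171.2/1 = 171.2 mol/min.
Outlet amounts (n = n₀ + ν ξ):
  A: 251.8 − 1(171.2) = 80.59
  D: 457.6 − 1(171.2) = 286.3
  C: 0 + 1(171.2) = 171.2
  B: 0 + 1(171.2) = 171.2
Total out = 80.59 + 286.3 + 171.2 + 171.2 = 709.4 mol/min.

709 mol/min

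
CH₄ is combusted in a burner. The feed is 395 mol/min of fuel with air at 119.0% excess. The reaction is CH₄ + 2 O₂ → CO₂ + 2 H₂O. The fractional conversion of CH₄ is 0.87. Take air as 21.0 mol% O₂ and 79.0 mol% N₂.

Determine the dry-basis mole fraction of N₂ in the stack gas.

0.819

Stoichiometric O₂ = 2 × 395 = 790 mol/min; O₂ fed = 790 × 2.190 = 1730 mol/min.
N₂ fed = 1730 × 79/21 = 6508 mol/min.
Fuel reacted = 0.87 × 395 → ξ = 343.6 mol/min.
Outlet (n = n₀ + ν ξ):
  CH₄: 395 − 1(343.6) = 51.35
  O₂: 1730 − 2(343.6) = 1043
  N₂: 6508 (inert)
  CO₂: 0 + 1(343.6) = 343.6
  H₂O: 0 + 2(343.6) = 687.3
Dry total = 7946 mol/min; y_N₂ (dry) = 6508 / 7946 = 0.8191.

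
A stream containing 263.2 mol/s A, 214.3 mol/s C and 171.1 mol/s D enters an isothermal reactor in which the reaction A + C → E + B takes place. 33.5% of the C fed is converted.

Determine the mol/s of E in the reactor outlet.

71.8 mol/s

C reacted = 0.335 × 214.3 = 71.79 mol/s; ν_C = −1, so ξ = 71.79/1 = 71.79 mol/s.
Outlet amounts (n = n₀ + ν ξ):
  A: 263.2 − 1(71.79) = 191.4
  C: 214.3 − 1(71.79) = 142.5
  E: 0 + 1(71.79) = 71.79
  B: 0 + 1(71.79) = 71.79
  D: 171.1 (inert)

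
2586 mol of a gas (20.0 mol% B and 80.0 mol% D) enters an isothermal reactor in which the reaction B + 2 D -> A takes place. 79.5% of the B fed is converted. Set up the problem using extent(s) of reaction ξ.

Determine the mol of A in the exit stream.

B reacted = 0.795 × 517.2 = 411.2 mol; ν_B = −1, so ξ = 411.2/1 = 411.2 mol.
Outlet amounts (n = n₀ + ν ξ):
  B: 517.2 − 1(411.2) = 106
  D: 2069 − 2(411.2) = 1246
  A: 0 + 1(411.2) = 411.2

411 mol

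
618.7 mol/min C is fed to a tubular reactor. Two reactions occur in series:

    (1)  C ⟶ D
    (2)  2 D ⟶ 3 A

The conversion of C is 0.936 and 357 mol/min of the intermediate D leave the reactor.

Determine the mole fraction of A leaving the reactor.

Conversion of C: C consumed = 1ξ₁ = 0.936 × 618.7 → ξ₁ = 579.1 mol/min.
D balance: n_D = 0 + 1ξ₁ − 2ξ₂ = 357 → ξ₂ = (1·579.1 − 357)/2 = 111.1 mol/min.
Outlet amounts (n = n₀ + Σ ν·ξ):
  C: 618.7 − 1(579.1) = 39.6
  D: 0 + 1(579.1) − 2(111.1) = 357
  A: 0 + 3(111.1) = 333.2
Total out = 729.8 mol/min; y_A = 333.2 / 729.8 = 0.4565.

0.457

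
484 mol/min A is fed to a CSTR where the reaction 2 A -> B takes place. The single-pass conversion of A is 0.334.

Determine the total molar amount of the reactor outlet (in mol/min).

403 mol/min

A reacted = 0.334 × 484 = 161.7 mol/min; ν_A = −2, so ξ = 161.7/2 = 80.83 mol/min.
Outlet amounts (n = n₀ + ν ξ):
  A: 484 − 2(80.83) = 322.3
  B: 0 + 1(80.83) = 80.83
Total out = 322.3 + 80.83 = 403.2 mol/min.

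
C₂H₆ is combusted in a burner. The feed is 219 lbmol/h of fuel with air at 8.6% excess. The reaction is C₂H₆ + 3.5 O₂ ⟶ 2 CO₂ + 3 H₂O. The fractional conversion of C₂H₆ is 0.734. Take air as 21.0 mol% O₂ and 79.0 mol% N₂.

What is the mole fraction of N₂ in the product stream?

Stoichiometric O₂ = 3.5 × 219 = 766.5 lbmol/h; O₂ fed = 766.5 × 1.086 = 832.4 lbmol/h.
N₂ fed = 832.4 × 79/21 = 3131 lbmol/h.
Fuel reacted = 0.734 × 219 → ξ = 160.7 lbmol/h.
Outlet (n = n₀ + ν ξ):
  C₂H₆: 219 − 1(160.7) = 58.25
  O₂: 832.4 − 3.5(160.7) = 269.8
  N₂: 3131 (inert)
  CO₂: 0 + 2(160.7) = 321.5
  H₂O: 0 + 3(160.7) = 482.2
Total out = 4263 lbmol/h; y_N₂ = 3131 / 4263 = 0.7345.

0.735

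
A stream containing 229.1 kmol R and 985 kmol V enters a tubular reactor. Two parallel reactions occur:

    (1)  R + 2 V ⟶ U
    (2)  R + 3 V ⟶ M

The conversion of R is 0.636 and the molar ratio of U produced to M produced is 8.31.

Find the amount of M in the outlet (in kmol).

15.7 kmol

Conversion of R: R consumed = 0.636 × 229.1 = 145.7 kmol = 1ξ₁ + 1ξ₂.
Selectivity: 1ξ₁ / (1ξ₂) = 8.31 → ξ₁ = 8.31 ξ₂.
Substitute: (1·8.31 + 1) ξ₂ = 145.7 → ξ₂ = 15.65 kmol, ξ₁ = 130.1 kmol.
Outlet amounts (n = n₀ + Σ ν·ξ):
  R: 229.1 − 1(130.1) − 1(15.65) = 83.39
  V: 985 − 2(130.1) − 3(15.65) = 677.9
  U: 0 + 1(130.1) = 130.1
  M: 0 + 1(15.65) = 15.65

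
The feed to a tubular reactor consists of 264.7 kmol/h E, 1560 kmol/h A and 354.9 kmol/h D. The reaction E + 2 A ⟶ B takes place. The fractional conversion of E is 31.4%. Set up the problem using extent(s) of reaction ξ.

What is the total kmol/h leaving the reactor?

2010 kmol/h

E reacted = 0.314 × 264.7 = 83.12 kmol/h; ν_E = −1, so ξ = 83.12/1 = 83.12 kmol/h.
Outlet amounts (n = n₀ + ν ξ):
  E: 264.7 − 1(83.12) = 181.6
  A: 1560 − 2(83.12) = 1394
  B: 0 + 1(83.12) = 83.12
  D: 354.9 (inert)
Total out = 181.6 + 1394 + 83.12 + 354.9 = 2013 kmol/h.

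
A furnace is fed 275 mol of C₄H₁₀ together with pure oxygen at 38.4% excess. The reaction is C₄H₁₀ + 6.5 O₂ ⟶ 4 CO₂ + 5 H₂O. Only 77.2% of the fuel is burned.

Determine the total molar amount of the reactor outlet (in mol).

3070 mol

Stoichiometric O₂ = 6.5 × 275 = 1788 mol; O₂ fed = 1788 × 1.384 = 2474 mol.
Fuel reacted = 0.772 × 275 → ξ = 212.3 mol.
Outlet (n = n₀ + ν ξ):
  C₄H₁₀: 275 − 1(212.3) = 62.7
  O₂: 2474 − 6.5(212.3) = 1094
  CO₂: 0 + 4(212.3) = 849.2
  H₂O: 0 + 5(212.3) = 1062
Total out = 62.7 + 1094 + 849.2 + 1062 = 3067 mol.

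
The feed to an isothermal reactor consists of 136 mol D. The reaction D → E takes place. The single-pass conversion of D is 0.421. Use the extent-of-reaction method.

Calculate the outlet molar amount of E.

57.3 mol

D reacted = 0.421 × 136 = 57.26 mol; ν_D = −1, so ξ = 57.26/1 = 57.26 mol.
Outlet amounts (n = n₀ + ν ξ):
  D: 136 − 1(57.26) = 78.74
  E: 0 + 1(57.26) = 57.26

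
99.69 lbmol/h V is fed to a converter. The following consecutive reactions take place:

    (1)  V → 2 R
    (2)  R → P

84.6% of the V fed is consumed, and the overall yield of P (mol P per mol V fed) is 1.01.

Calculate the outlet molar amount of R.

68 lbmol/h

Conversion of V: V consumed = 1ξ₁ = 0.846 × 99.69 → ξ₁ = 84.34 lbmol/h.
Yield of P: 1ξ₂ / 99.69 = 1.01 → ξ₂ = 100.7 lbmol/h.
Outlet amounts (n = n₀ + Σ ν·ξ):
  V: 99.69 − 1(84.34) = 15.35
  R: 0 + 2(84.34) − 1(100.7) = 67.99
  P: 0 + 1(100.7) = 100.7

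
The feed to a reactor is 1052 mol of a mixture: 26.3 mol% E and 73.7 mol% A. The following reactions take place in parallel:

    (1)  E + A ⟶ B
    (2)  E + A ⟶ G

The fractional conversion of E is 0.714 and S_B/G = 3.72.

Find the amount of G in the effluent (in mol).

41.9 mol

Conversion of E: E consumed = 0.714 × 276.7 = 197.5 mol = 1ξ₁ + 1ξ₂.
Selectivity: 1ξ₁ / (1ξ₂) = 3.72 → ξ₁ = 3.72 ξ₂.
Substitute: (1·3.72 + 1) ξ₂ = 197.5 → ξ₂ = 41.85 mol, ξ₁ = 155.7 mol.
Outlet amounts (n = n₀ + Σ ν·ξ):
  E: 276.7 − 1(155.7) − 1(41.85) = 79.13
  A: 775.3 − 1(155.7) − 1(41.85) = 577.8
  B: 0 + 1(155.7) = 155.7
  G: 0 + 1(41.85) = 41.85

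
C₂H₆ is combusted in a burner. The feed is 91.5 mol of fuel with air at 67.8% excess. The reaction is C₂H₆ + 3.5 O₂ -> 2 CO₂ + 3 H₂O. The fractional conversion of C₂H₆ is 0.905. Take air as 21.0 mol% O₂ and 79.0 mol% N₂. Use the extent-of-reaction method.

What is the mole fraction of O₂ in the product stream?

Stoichiometric O₂ = 3.5 × 91.5 = 320.2 mol; O₂ fed = 320.2 × 1.678 = 537.4 mol.
N₂ fed = 537.4 × 79/21 = 2022 mol.
Fuel reacted = 0.905 × 91.5 → ξ = 82.81 mol.
Outlet (n = n₀ + ν ξ):
  C₂H₆: 91.5 − 1(82.81) = 8.692
  O₂: 537.4 − 3.5(82.81) = 247.6
  N₂: 2022 (inert)
  CO₂: 0 + 2(82.81) = 165.6
  H₂O: 0 + 3(82.81) = 248.4
Total out = 2692 mol; y_O₂ = 247.6 / 2692 = 0.09196.

0.092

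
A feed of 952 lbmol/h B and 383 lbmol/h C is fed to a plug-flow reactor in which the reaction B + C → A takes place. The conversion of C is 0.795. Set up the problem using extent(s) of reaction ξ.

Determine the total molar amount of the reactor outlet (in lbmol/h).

C reacted = 0.795 × 383 = 304.5 lbmol/h; ν_C = −1, so ξ = 304.5/1 = 304.5 lbmol/h.
Outlet amounts (n = n₀ + ν ξ):
  B: 952 − 1(304.5) = 647.5
  C: 383 − 1(304.5) = 78.51
  A: 0 + 1(304.5) = 304.5
Total out = 647.5 + 78.51 + 304.5 = 1031 lbmol/h.

1030 lbmol/h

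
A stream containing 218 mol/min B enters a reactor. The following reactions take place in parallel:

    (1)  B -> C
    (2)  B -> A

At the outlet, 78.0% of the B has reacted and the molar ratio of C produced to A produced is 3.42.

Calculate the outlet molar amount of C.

132 mol/min

Conversion of B: B consumed = 0.78 × 218 = 170 mol/min = 1ξ₁ + 1ξ₂.
Selectivity: 1ξ₁ / (1ξ₂) = 3.42 → ξ₁ = 3.42 ξ₂.
Substitute: (1·3.42 + 1) ξ₂ = 170 → ξ₂ = 38.47 mol/min, ξ₁ = 131.6 mol/min.
Outlet amounts (n = n₀ + Σ ν·ξ):
  B: 218 − 1(131.6) − 1(38.47) = 47.96
  C: 0 + 1(131.6) = 131.6
  A: 0 + 1(38.47) = 38.47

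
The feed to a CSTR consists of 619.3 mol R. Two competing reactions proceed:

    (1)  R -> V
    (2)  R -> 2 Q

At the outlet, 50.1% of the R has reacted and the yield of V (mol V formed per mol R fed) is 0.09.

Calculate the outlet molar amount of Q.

Yield of V: 1ξ₁ / 619.3 = 0.09 → ξ₁ = 55.74 mol.
Conversion of R: 1ξ₁ + 1ξ₂ = 0.501 × 619.3 = 310.3 → ξ₂ = 254.5 mol.
Outlet amounts (n = n₀ + Σ ν·ξ):
  R: 619.3 − 1(55.74) − 1(254.5) = 309
  V: 0 + 1(55.74) = 55.74
  Q: 0 + 2(254.5) = 509.1

509 mol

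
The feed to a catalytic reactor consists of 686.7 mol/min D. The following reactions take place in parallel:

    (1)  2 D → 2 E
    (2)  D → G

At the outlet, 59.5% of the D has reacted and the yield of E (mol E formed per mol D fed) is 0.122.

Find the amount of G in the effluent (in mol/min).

Yield of E: 2ξ₁ / 686.7 = 0.122 → ξ₁ = 41.89 mol/min.
Conversion of D: 2ξ₁ + 1ξ₂ = 0.595 × 686.7 = 408.6 → ξ₂ = 324.8 mol/min.
Outlet amounts (n = n₀ + Σ ν·ξ):
  D: 686.7 − 2(41.89) − 1(324.8) = 278.1
  E: 0 + 2(41.89) = 83.78
  G: 0 + 1(324.8) = 324.8

325 mol/min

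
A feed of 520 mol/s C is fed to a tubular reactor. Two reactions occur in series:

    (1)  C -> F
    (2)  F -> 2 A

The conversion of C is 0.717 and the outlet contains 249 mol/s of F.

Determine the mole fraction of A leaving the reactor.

0.385

Conversion of C: C consumed = 1ξ₁ = 0.717 × 520 → ξ₁ = 372.8 mol/s.
F balance: n_F = 0 + 1ξ₁ − 1ξ₂ = 249 → ξ₂ = (1·372.8 − 249)/1 = 123.8 mol/s.
Outlet amounts (n = n₀ + Σ ν·ξ):
  C: 520 − 1(372.8) = 147.2
  F: 0 + 1(372.8) − 1(123.8) = 249
  A: 0 + 2(123.8) = 247.7
Total out = 643.8 mol/s; y_A = 247.7 / 643.8 = 0.3847.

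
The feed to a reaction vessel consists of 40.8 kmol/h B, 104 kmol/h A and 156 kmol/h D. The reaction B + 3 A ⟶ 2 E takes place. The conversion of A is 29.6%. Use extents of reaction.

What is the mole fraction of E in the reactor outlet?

A reacted = 0.296 × 104 = 30.78 kmol/h; ν_A = −3, so ξ = 30.78/3 = 10.26 kmol/h.
Outlet amounts (n = n₀ + ν ξ):
  B: 40.8 − 1(10.26) = 30.54
  A: 104 − 3(10.26) = 73.22
  E: 0 + 2(10.26) = 20.52
  D: 156 (inert)
Total out = 280.3 kmol/h; y_E = 20.52 / 280.3 = 0.07322.

0.0732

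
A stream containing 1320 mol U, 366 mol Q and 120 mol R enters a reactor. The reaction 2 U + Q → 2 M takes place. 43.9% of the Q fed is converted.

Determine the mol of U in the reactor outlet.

999 mol

Q reacted = 0.439 × 366 = 160.7 mol; ν_Q = −1, so ξ = 160.7/1 = 160.7 mol.
Outlet amounts (n = n₀ + ν ξ):
  U: 1320 − 2(160.7) = 998.7
  Q: 366 − 1(160.7) = 205.3
  M: 0 + 2(160.7) = 321.3
  R: 120 (inert)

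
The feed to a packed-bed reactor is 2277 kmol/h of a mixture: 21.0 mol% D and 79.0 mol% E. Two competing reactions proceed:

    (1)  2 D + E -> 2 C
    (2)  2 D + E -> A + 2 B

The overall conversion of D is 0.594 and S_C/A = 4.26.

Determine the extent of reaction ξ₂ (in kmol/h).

Conversion of D: D consumed = 0.594 × 478.2 = 284 kmol/h = 2ξ₁ + 2ξ₂.
Selectivity: 2ξ₁ / (1ξ₂) = 4.26 → ξ₁ = 2.13 ξ₂.
Substitute: (2·2.13 + 2) ξ₂ = 284 → ξ₂ = 45.37 kmol/h, ξ₁ = 96.64 kmol/h.
Outlet amounts (n = n₀ + Σ ν·ξ):
  D: 478.2 − 2(96.64) − 2(45.37) = 194.1
  E: 1799 − 1(96.64) − 1(45.37) = 1657
  C: 0 + 2(96.64) = 193.3
  A: 0 + 1(45.37) = 45.37
  B: 0 + 2(45.37) = 90.75

ξ₂ = 45.4 kmol/h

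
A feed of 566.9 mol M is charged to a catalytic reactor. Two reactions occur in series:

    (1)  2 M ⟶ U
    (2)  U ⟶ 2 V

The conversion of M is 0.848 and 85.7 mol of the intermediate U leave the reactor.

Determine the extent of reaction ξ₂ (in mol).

Conversion of M: M consumed = 2ξ₁ = 0.848 × 566.9 → ξ₁ = 240.4 mol.
U balance: n_U = 0 + 1ξ₁ − 1ξ₂ = 85.7 → ξ₂ = (1·240.4 − 85.7)/1 = 154.7 mol.
Outlet amounts (n = n₀ + Σ ν·ξ):
  M: 566.9 − 2(240.4) = 86.17
  U: 0 + 1(240.4) − 1(154.7) = 85.7
  V: 0 + 2(154.7) = 309.3

ξ₂ = 155 mol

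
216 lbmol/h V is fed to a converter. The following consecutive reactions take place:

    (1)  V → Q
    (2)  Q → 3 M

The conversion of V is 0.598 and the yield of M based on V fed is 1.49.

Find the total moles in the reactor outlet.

431 lbmol/h

Conversion of V: V consumed = 1ξ₁ = 0.598 × 216 → ξ₁ = 129.2 lbmol/h.
Yield of M: 3ξ₂ / 216 = 1.49 → ξ₂ = 107.3 lbmol/h.
Outlet amounts (n = n₀ + Σ ν·ξ):
  V: 216 − 1(129.2) = 86.83
  Q: 0 + 1(129.2) − 1(107.3) = 21.89
  M: 0 + 3(107.3) = 321.8
Total out = 86.83 + 21.89 + 321.8 = 430.6 lbmol/h.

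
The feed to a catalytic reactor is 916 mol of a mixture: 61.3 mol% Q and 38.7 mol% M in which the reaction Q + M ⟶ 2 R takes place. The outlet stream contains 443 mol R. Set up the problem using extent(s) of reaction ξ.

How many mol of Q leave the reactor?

340 mol

For R: n = n₀ + 2ξ → 443 = 0 + 2ξ, giving ξ = 221.5 mol.
Outlet amounts (n = n₀ + ν ξ):
  Q: 561.5 − 1(221.5) = 340
  M: 354.5 − 1(221.5) = 133
  R: 0 + 2(221.5) = 443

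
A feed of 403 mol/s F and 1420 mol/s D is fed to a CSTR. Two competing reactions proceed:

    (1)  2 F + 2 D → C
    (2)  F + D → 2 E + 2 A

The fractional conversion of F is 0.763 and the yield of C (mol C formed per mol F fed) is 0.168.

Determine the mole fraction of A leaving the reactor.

Yield of C: 1ξ₁ / 403 = 0.168 → ξ₁ = 67.7 mol/s.
Conversion of F: 2ξ₁ + 1ξ₂ = 0.763 × 403 = 307.5 → ξ₂ = 172.1 mol/s.
Outlet amounts (n = n₀ + Σ ν·ξ):
  F: 403 − 2(67.7) − 1(172.1) = 95.51
  D: 1420 − 2(67.7) − 1(172.1) = 1113
  C: 0 + 1(67.7) = 67.7
  E: 0 + 2(172.1) = 344.2
  A: 0 + 2(172.1) = 344.2
Total out = 1964 mol/s; y_A = 344.2 / 1964 = 0.1752.

0.175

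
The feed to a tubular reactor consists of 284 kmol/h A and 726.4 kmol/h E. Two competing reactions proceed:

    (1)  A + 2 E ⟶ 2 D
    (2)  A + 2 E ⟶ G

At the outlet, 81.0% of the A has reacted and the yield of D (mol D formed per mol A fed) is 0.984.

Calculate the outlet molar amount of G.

Yield of D: 2ξ₁ / 284 = 0.984 → ξ₁ = 139.7 kmol/h.
Conversion of A: 1ξ₁ + 1ξ₂ = 0.81 × 284 = 230 → ξ₂ = 90.31 kmol/h.
Outlet amounts (n = n₀ + Σ ν·ξ):
  A: 284 − 1(139.7) − 1(90.31) = 53.96
  E: 726.4 − 2(139.7) − 2(90.31) = 266.3
  D: 0 + 2(139.7) = 279.5
  G: 0 + 1(90.31) = 90.31

90.3 kmol/h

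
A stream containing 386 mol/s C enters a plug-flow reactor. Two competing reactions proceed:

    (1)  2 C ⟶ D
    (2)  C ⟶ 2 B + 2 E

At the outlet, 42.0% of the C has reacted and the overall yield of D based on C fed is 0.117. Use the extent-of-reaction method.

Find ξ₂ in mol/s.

Yield of D: 1ξ₁ / 386 = 0.117 → ξ₁ = 45.16 mol/s.
Conversion of C: 2ξ₁ + 1ξ₂ = 0.42 × 386 = 162.1 → ξ₂ = 71.8 mol/s.
Outlet amounts (n = n₀ + Σ ν·ξ):
  C: 386 − 2(45.16) − 1(71.8) = 223.9
  D: 0 + 1(45.16) = 45.16
  B: 0 + 2(71.8) = 143.6
  E: 0 + 2(71.8) = 143.6

ξ₂ = 71.8 mol/s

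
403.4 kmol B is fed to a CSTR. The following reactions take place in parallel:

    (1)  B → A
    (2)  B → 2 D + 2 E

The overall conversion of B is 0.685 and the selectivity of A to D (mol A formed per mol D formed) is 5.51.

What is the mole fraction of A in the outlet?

Conversion of B: B consumed = 0.685 × 403.4 = 276.3 kmol = 1ξ₁ + 1ξ₂.
Selectivity: 1ξ₁ / (2ξ₂) = 5.51 → ξ₁ = 11.02 ξ₂.
Substitute: (1·11.02 + 1) ξ₂ = 276.3 → ξ₂ = 22.99 kmol, ξ₁ = 253.3 kmol.
Outlet amounts (n = n₀ + Σ ν·ξ):
  B: 403.4 − 1(253.3) − 1(22.99) = 127.1
  A: 0 + 1(253.3) = 253.3
  D: 0 + 2(22.99) = 45.98
  E: 0 + 2(22.99) = 45.98
Total out = 472.4 kmol; y_A = 253.3 / 472.4 = 0.5363.

0.536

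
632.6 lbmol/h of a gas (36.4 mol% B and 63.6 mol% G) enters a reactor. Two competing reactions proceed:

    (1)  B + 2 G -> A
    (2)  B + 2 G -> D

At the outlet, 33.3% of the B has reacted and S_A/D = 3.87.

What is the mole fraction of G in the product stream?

0.52

Conversion of B: B consumed = 0.333 × 230.3 = 76.68 lbmol/h = 1ξ₁ + 1ξ₂.
Selectivity: 1ξ₁ / (1ξ₂) = 3.87 → ξ₁ = 3.87 ξ₂.
Substitute: (1·3.87 + 1) ξ₂ = 76.68 → ξ₂ = 15.75 lbmol/h, ξ₁ = 60.93 lbmol/h.
Outlet amounts (n = n₀ + Σ ν·ξ):
  B: 230.3 − 1(60.93) − 1(15.75) = 153.6
  G: 402.3 − 2(60.93) − 2(15.75) = 249
  A: 0 + 1(60.93) = 60.93
  D: 0 + 1(15.75) = 15.75
Total out = 479.2 lbmol/h; y_G = 249 / 479.2 = 0.5195.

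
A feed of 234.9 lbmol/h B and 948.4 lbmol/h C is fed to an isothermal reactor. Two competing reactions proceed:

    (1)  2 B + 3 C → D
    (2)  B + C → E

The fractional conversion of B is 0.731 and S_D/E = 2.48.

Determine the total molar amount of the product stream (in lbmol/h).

869 lbmol/h

Conversion of B: B consumed = 0.731 × 234.9 = 171.7 lbmol/h = 2ξ₁ + 1ξ₂.
Selectivity: 1ξ₁ / (1ξ₂) = 2.48 → ξ₁ = 2.48 ξ₂.
Substitute: (2·2.48 + 1) ξ₂ = 171.7 → ξ₂ = 28.81 lbmol/h, ξ₁ = 71.45 lbmol/h.
Outlet amounts (n = n₀ + Σ ν·ξ):
  B: 234.9 − 2(71.45) − 1(28.81) = 63.19
  C: 948.4 − 3(71.45) − 1(28.81) = 705.2
  D: 0 + 1(71.45) = 71.45
  E: 0 + 1(28.81) = 28.81
Total out = 63.19 + 705.2 + 71.45 + 28.81 = 868.7 lbmol/h.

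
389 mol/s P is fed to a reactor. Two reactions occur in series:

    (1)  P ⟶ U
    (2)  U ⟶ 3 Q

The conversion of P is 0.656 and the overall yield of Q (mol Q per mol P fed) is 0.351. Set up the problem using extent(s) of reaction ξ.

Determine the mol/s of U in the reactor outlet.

Conversion of P: P consumed = 1ξ₁ = 0.656 × 389 → ξ₁ = 255.2 mol/s.
Yield of Q: 3ξ₂ / 389 = 0.351 → ξ₂ = 45.51 mol/s.
Outlet amounts (n = n₀ + Σ ν·ξ):
  P: 389 − 1(255.2) = 133.8
  U: 0 + 1(255.2) − 1(45.51) = 209.7
  Q: 0 + 3(45.51) = 136.5

210 mol/s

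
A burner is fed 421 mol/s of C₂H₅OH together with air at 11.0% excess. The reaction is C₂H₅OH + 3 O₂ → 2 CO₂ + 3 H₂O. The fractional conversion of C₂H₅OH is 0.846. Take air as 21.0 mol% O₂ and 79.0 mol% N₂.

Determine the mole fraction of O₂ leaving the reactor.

0.0447

Stoichiometric O₂ = 3 × 421 = 1263 mol/s; O₂ fed = 1263 × 1.110 = 1402 mol/s.
N₂ fed = 1402 × 79/21 = 5274 mol/s.
Fuel reacted = 0.846 × 421 → ξ = 356.2 mol/s.
Outlet (n = n₀ + ν ξ):
  C₂H₅OH: 421 − 1(356.2) = 64.83
  O₂: 1402 − 3(356.2) = 333.4
  N₂: 5274 (inert)
  CO₂: 0 + 2(356.2) = 712.3
  H₂O: 0 + 3(356.2) = 1068
Total out = 7453 mol/s; y_O₂ = 333.4 / 7453 = 0.04474.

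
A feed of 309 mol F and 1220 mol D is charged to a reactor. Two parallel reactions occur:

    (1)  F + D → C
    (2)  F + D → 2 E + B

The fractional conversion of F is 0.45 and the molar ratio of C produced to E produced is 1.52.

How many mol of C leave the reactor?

105 mol

Conversion of F: F consumed = 0.45 × 309 = 139.1 mol = 1ξ₁ + 1ξ₂.
Selectivity: 1ξ₁ / (2ξ₂) = 1.52 → ξ₁ = 3.04 ξ₂.
Substitute: (1·3.04 + 1) ξ₂ = 139.1 → ξ₂ = 34.42 mol, ξ₁ = 104.6 mol.
Outlet amounts (n = n₀ + Σ ν·ξ):
  F: 309 − 1(104.6) − 1(34.42) = 169.9
  D: 1220 − 1(104.6) − 1(34.42) = 1081
  C: 0 + 1(104.6) = 104.6
  E: 0 + 2(34.42) = 68.84
  B: 0 + 1(34.42) = 34.42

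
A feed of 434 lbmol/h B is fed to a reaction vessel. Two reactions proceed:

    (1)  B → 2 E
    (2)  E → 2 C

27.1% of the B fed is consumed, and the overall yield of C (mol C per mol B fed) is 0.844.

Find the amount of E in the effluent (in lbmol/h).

Conversion of B: B consumed = 1ξ₁ = 0.271 × 434 → ξ₁ = 117.6 lbmol/h.
Yield of C: 2ξ₂ / 434 = 0.844 → ξ₂ = 183.1 lbmol/h.
Outlet amounts (n = n₀ + Σ ν·ξ):
  B: 434 − 1(117.6) = 316.4
  E: 0 + 2(117.6) − 1(183.1) = 52.08
  C: 0 + 2(183.1) = 366.3

52.1 lbmol/h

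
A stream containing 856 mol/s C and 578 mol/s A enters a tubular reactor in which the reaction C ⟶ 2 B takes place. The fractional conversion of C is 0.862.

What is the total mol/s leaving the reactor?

2170 mol/s

C reacted = 0.862 × 856 = 737.9 mol/s; ν_C = −1, so ξ = 737.9/1 = 737.9 mol/s.
Outlet amounts (n = n₀ + ν ξ):
  C: 856 − 1(737.9) = 118.1
  B: 0 + 2(737.9) = 1476
  A: 578 (inert)
Total out = 118.1 + 1476 + 578 = 2172 mol/s.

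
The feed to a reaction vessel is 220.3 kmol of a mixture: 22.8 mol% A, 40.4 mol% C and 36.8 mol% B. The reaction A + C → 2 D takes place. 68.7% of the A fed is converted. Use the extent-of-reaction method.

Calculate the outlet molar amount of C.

A reacted = 0.687 × 50.23 = 34.51 kmol; ν_A = −1, so ξ = 34.51/1 = 34.51 kmol.
Outlet amounts (n = n₀ + ν ξ):
  A: 50.23 − 1(34.51) = 15.72
  C: 89 − 1(34.51) = 54.49
  D: 0 + 2(34.51) = 69.01
  B: 81.07 (inert)

54.5 kmol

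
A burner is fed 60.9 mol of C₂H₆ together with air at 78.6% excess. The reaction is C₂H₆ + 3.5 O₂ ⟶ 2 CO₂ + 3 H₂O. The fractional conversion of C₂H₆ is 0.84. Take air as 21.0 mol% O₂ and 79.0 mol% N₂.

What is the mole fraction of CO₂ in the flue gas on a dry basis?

0.0586

Stoichiometric O₂ = 3.5 × 60.9 = 213.2 mol; O₂ fed = 213.2 × 1.786 = 380.7 mol.
N₂ fed = 380.7 × 79/21 = 1432 mol.
Fuel reacted = 0.84 × 60.9 → ξ = 51.16 mol.
Outlet (n = n₀ + ν ξ):
  C₂H₆: 60.9 − 1(51.16) = 9.744
  O₂: 380.7 − 3.5(51.16) = 201.6
  N₂: 1432 (inert)
  CO₂: 0 + 2(51.16) = 102.3
  H₂O: 0 + 3(51.16) = 153.5
Dry total = 1746 mol; y_CO₂ (dry) = 102.3 / 1746 = 0.0586.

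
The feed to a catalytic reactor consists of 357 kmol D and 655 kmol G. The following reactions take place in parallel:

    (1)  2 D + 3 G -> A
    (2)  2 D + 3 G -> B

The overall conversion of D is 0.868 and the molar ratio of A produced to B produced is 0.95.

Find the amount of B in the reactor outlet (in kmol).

Conversion of D: D consumed = 0.868 × 357 = 309.9 kmol = 2ξ₁ + 2ξ₂.
Selectivity: 1ξ₁ / (1ξ₂) = 0.95 → ξ₁ = 0.95 ξ₂.
Substitute: (2·0.95 + 2) ξ₂ = 309.9 → ξ₂ = 79.46 kmol, ξ₁ = 75.48 kmol.
Outlet amounts (n = n₀ + Σ ν·ξ):
  D: 357 − 2(75.48) − 2(79.46) = 47.12
  G: 655 − 3(75.48) − 3(79.46) = 190.2
  A: 0 + 1(75.48) = 75.48
  B: 0 + 1(79.46) = 79.46

79.5 kmol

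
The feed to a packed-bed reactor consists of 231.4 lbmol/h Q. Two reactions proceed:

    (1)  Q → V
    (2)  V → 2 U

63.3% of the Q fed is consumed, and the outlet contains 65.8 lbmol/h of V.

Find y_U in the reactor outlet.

0.517

Conversion of Q: Q consumed = 1ξ₁ = 0.633 × 231.4 → ξ₁ = 146.5 lbmol/h.
V balance: n_V = 0 + 1ξ₁ − 1ξ₂ = 65.8 → ξ₂ = (1·146.5 − 65.8)/1 = 80.68 lbmol/h.
Outlet amounts (n = n₀ + Σ ν·ξ):
  Q: 231.4 − 1(146.5) = 84.92
  V: 0 + 1(146.5) − 1(80.68) = 65.8
  U: 0 + 2(80.68) = 161.4
Total out = 312.1 lbmol/h; y_U = 161.4 / 312.1 = 0.517.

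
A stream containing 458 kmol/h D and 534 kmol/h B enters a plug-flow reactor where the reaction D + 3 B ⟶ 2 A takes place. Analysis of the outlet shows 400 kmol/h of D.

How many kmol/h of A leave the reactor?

116 kmol/h

For D: n = n₀ − 1ξ → 400 = 458 − 1ξ, giving ξ = 58 kmol/h.
Outlet amounts (n = n₀ + ν ξ):
  D: 458 − 1(58) = 400
  B: 534 − 3(58) = 360
  A: 0 + 2(58) = 116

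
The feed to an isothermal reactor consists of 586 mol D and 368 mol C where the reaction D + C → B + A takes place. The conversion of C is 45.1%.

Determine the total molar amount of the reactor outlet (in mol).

954 mol

C reacted = 0.451 × 368 = 166 mol; ν_C = −1, so ξ = 166/1 = 166 mol.
Outlet amounts (n = n₀ + ν ξ):
  D: 586 − 1(166) = 420
  C: 368 − 1(166) = 202
  B: 0 + 1(166) = 166
  A: 0 + 1(166) = 166
Total out = 420 + 202 + 166 + 166 = 954 mol.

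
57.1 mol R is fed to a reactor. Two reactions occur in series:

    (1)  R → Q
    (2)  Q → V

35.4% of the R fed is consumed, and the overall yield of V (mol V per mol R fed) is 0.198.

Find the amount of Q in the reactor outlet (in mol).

Conversion of R: R consumed = 1ξ₁ = 0.354 × 57.1 → ξ₁ = 20.21 mol.
Yield of V: 1ξ₂ / 57.1 = 0.198 → ξ₂ = 11.31 mol.
Outlet amounts (n = n₀ + Σ ν·ξ):
  R: 57.1 − 1(20.21) = 36.89
  Q: 0 + 1(20.21) − 1(11.31) = 8.908
  V: 0 + 1(11.31) = 11.31

8.91 mol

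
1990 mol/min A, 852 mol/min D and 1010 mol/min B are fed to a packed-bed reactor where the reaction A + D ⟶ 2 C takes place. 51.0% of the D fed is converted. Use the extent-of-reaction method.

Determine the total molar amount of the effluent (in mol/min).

3850 mol/min

D reacted = 0.51 × 852 = 434.5 mol/min; ν_D = −1, so ξ = 434.5/1 = 434.5 mol/min.
Outlet amounts (n = n₀ + ν ξ):
  A: 1990 − 1(434.5) = 1555
  D: 852 − 1(434.5) = 417.5
  C: 0 + 2(434.5) = 869
  B: 1010 (inert)
Total out = 1555 + 417.5 + 869 + 1010 = 3852 mol/min.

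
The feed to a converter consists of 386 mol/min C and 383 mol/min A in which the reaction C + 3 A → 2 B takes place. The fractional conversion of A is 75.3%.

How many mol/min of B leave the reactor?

192 mol/min

A reacted = 0.753 × 383 = 288.4 mol/min; ν_A = −3, so ξ = 288.4/3 = 96.13 mol/min.
Outlet amounts (n = n₀ + ν ξ):
  C: 386 − 1(96.13) = 289.9
  A: 383 − 3(96.13) = 94.6
  B: 0 + 2(96.13) = 192.3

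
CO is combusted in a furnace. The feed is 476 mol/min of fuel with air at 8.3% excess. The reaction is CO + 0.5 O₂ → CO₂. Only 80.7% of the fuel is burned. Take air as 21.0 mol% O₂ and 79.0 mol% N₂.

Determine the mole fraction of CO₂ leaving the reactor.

Stoichiometric O₂ = 0.5 × 476 = 238 mol/min; O₂ fed = 238 × 1.083 = 257.8 mol/min.
N₂ fed = 257.8 × 79/21 = 969.6 mol/min.
Fuel reacted = 0.807 × 476 → ξ = 384.1 mol/min.
Outlet (n = n₀ + ν ξ):
  CO: 476 − 1(384.1) = 91.87
  O₂: 257.8 − 0.5(384.1) = 65.69
  N₂: 969.6 (inert)
  CO₂: 0 + 1(384.1) = 384.1
Total out = 1511 mol/min; y_CO₂ = 384.1 / 1511 = 0.2542.

0.254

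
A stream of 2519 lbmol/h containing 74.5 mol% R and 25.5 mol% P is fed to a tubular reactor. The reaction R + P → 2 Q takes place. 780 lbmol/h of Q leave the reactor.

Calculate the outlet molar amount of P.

For Q: n = n₀ + 2ξ → 780 = 0 + 2ξ, giving ξ = 390 lbmol/h.
Outlet amounts (n = n₀ + ν ξ):
  R: 1877 − 1(390) = 1487
  P: 642.3 − 1(390) = 252.3
  Q: 0 + 2(390) = 780

252 lbmol/h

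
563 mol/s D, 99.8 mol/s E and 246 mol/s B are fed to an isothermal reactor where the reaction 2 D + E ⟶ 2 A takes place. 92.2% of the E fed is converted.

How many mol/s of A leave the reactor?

184 mol/s

E reacted = 0.922 × 99.8 = 92.02 mol/s; ν_E = −1, so ξ = 92.02/1 = 92.02 mol/s.
Outlet amounts (n = n₀ + ν ξ):
  D: 563 − 2(92.02) = 379
  E: 99.8 − 1(92.02) = 7.784
  A: 0 + 2(92.02) = 184
  B: 246 (inert)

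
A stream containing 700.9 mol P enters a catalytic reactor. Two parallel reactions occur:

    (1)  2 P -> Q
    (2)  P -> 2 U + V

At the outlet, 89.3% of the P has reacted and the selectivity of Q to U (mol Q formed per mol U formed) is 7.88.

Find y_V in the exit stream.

Conversion of P: P consumed = 0.893 × 700.9 = 625.9 mol = 2ξ₁ + 1ξ₂.
Selectivity: 1ξ₁ / (2ξ₂) = 7.88 → ξ₁ = 15.76 ξ₂.
Substitute: (2·15.76 + 1) ξ₂ = 625.9 → ξ₂ = 19.25 mol, ξ₁ = 303.3 mol.
Outlet amounts (n = n₀ + Σ ν·ξ):
  P: 700.9 − 2(303.3) − 1(19.25) = 75
  Q: 0 + 1(303.3) = 303.3
  U: 0 + 2(19.25) = 38.49
  V: 0 + 1(19.25) = 19.25
Total out = 436.1 mol; y_V = 19.25 / 436.1 = 0.04414.

0.0441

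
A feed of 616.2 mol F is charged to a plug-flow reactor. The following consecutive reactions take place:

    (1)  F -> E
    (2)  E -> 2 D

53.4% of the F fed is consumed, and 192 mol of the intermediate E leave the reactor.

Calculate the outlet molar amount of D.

Conversion of F: F consumed = 1ξ₁ = 0.534 × 616.2 → ξ₁ = 329.1 mol.
E balance: n_E = 0 + 1ξ₁ − 1ξ₂ = 192 → ξ₂ = (1·329.1 − 192)/1 = 137.1 mol.
Outlet amounts (n = n₀ + Σ ν·ξ):
  F: 616.2 − 1(329.1) = 287.1
  E: 0 + 1(329.1) − 1(137.1) = 192
  D: 0 + 2(137.1) = 274.1

274 mol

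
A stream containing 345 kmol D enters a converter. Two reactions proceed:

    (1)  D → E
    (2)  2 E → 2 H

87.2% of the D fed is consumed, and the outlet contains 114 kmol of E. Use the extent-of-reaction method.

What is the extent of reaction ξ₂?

ξ₂ = 93.4 kmol

Conversion of D: D consumed = 1ξ₁ = 0.872 × 345 → ξ₁ = 300.8 kmol.
E balance: n_E = 0 + 1ξ₁ − 2ξ₂ = 114 → ξ₂ = (1·300.8 − 114)/2 = 93.42 kmol.
Outlet amounts (n = n₀ + Σ ν·ξ):
  D: 345 − 1(300.8) = 44.16
  E: 0 + 1(300.8) − 2(93.42) = 114
  H: 0 + 2(93.42) = 186.8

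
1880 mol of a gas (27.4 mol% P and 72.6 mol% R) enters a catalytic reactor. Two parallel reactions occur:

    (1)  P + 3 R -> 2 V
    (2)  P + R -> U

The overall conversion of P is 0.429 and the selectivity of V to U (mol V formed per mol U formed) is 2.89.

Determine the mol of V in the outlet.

Conversion of P: P consumed = 0.429 × 515.1 = 221 mol = 1ξ₁ + 1ξ₂.
Selectivity: 2ξ₁ / (1ξ₂) = 2.89 → ξ₁ = 1.445 ξ₂.
Substitute: (1·1.445 + 1) ξ₂ = 221 → ξ₂ = 90.38 mol, ξ₁ = 130.6 mol.
Outlet amounts (n = n₀ + Σ ν·ξ):
  P: 515.1 − 1(130.6) − 1(90.38) = 294.1
  R: 1365 − 3(130.6) − 1(90.38) = 882.7
  V: 0 + 2(130.6) = 261.2
  U: 0 + 1(90.38) = 90.38

261 mol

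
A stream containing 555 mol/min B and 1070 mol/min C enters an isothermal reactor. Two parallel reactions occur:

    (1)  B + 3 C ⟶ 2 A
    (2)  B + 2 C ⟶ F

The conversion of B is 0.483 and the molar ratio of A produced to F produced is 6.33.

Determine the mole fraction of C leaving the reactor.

0.303

Conversion of B: B consumed = 0.483 × 555 = 268.1 mol/min = 1ξ₁ + 1ξ₂.
Selectivity: 2ξ₁ / (1ξ₂) = 6.33 → ξ₁ = 3.165 ξ₂.
Substitute: (1·3.165 + 1) ξ₂ = 268.1 → ξ₂ = 64.36 mol/min, ξ₁ = 203.7 mol/min.
Outlet amounts (n = n₀ + Σ ν·ξ):
  B: 555 − 1(203.7) − 1(64.36) = 286.9
  C: 1070 − 3(203.7) − 2(64.36) = 330.2
  A: 0 + 2(203.7) = 407.4
  F: 0 + 1(64.36) = 64.36
Total out = 1089 mol/min; y_C = 330.2 / 1089 = 0.3032.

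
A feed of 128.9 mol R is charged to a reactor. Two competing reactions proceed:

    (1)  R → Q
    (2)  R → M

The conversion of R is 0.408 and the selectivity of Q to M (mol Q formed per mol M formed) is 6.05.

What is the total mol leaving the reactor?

129 mol

Conversion of R: R consumed = 0.408 × 128.9 = 52.59 mol = 1ξ₁ + 1ξ₂.
Selectivity: 1ξ₁ / (1ξ₂) = 6.05 → ξ₁ = 6.05 ξ₂.
Substitute: (1·6.05 + 1) ξ₂ = 52.59 → ξ₂ = 7.46 mol, ξ₁ = 45.13 mol.
Outlet amounts (n = n₀ + Σ ν·ξ):
  R: 128.9 − 1(45.13) − 1(7.46) = 76.31
  Q: 0 + 1(45.13) = 45.13
  M: 0 + 1(7.46) = 7.46
Total out = 76.31 + 45.13 + 7.46 = 128.9 mol.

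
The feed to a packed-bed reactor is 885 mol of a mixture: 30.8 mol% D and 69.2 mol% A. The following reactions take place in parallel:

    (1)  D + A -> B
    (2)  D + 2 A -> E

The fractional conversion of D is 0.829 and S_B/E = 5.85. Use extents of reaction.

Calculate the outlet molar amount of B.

Conversion of D: D consumed = 0.829 × 272.6 = 226 mol = 1ξ₁ + 1ξ₂.
Selectivity: 1ξ₁ / (1ξ₂) = 5.85 → ξ₁ = 5.85 ξ₂.
Substitute: (1·5.85 + 1) ξ₂ = 226 → ξ₂ = 32.99 mol, ξ₁ = 193 mol.
Outlet amounts (n = n₀ + Σ ν·ξ):
  D: 272.6 − 1(193) − 1(32.99) = 46.61
  A: 612.4 − 1(193) − 2(32.99) = 353.5
  B: 0 + 1(193) = 193
  E: 0 + 1(32.99) = 32.99

193 mol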